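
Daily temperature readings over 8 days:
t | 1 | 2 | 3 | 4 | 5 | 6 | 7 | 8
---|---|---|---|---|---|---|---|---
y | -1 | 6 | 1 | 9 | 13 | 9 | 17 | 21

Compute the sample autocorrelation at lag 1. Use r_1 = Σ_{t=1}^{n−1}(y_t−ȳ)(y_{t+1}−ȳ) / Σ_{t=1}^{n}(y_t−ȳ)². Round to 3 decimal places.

0.378

Mean ȳ = (-1 + 6 + 1 + 9 + 13 + 9 + 17 + 21)/8 = 9.3750
Σ(y_t−ȳ)(y_{t+1}−ȳ) = (35.0156) + (28.2656) + (3.1406) + (-1.3594) + (-1.3594) + (-2.8594) + (88.6406) = 149.4844
Denominator Σ(y_t−ȳ)² = 395.8750
r_1 = 149.4844 / 395.8750 = 0.378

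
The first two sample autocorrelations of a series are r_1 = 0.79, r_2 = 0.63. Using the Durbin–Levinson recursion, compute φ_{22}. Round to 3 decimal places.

φ_{22} = (r_2 − r_1²) / (1 − r_1²)
r_1² = (0.79)² = 0.6241
Numerator = 0.63 − 0.6241 = 0.0059; denominator = 1 − 0.6241 = 0.3759
φ_{22} = 0.0059 / 0.3759 = 0.016

0.016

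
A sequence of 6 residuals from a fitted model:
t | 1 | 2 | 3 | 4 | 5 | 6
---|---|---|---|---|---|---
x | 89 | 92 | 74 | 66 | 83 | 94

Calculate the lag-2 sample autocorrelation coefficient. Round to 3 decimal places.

Mean x̄ = (89 + 92 + 74 + 66 + 83 + 94)/6 = 83.0000
Deviations from mean: 6.0000, 9.0000, -9.0000, -17.0000, 0.0000, 11.0000
Σ(x_t−x̄)(x_{t+2}−x̄) = (-54.0000) + (-153.0000) + (0.0000) + (-187.0000) = -394.0000
Denominator Σ(x_t−x̄)² = 608.0000
r_2 = -394.0000 / 608.0000 = -0.648

-0.648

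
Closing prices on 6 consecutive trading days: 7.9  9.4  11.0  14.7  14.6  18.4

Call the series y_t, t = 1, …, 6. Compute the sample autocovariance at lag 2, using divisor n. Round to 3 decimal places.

Mean ȳ = (7.9 + 9.4 + 11.0 + 14.7 + 14.6 + 18.4)/6 = 12.6667
Deviations: -4.7667, -3.2667, -1.6667, 2.0333, 1.9333, 5.7333
Σ_{t=1}^{4}(y_t−ȳ)(y_{t+2}−ȳ) = 9.7378
γ_2 = 9.7378 / 6 = 1.623

1.623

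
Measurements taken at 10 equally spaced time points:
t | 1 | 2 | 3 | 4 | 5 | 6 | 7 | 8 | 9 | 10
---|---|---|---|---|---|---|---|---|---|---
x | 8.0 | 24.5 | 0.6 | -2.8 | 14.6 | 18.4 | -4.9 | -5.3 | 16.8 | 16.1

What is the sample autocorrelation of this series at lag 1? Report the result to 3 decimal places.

Mean x̄ = (8.0 + 24.5 + 0.6 − 2.8 + 14.6 + 18.4 − 4.9 − 5.3 + 16.8 + 16.1)/10 = 8.6000
Numerator Σ_{t=1}^{9}(x_t−x̄)(x_{t+1}−x̄) = -52.2700
Denominator Σ(x_t−x̄)² = 1078.1200
r_1 = -52.2700 / 1078.1200 = -0.048

-0.048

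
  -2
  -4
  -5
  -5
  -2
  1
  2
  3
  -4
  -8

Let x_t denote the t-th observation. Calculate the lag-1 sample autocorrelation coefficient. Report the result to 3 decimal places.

Mean x̄ = (-2 − 4 − 5 − 5 − 2 + 1 + 2 + 3 − 4 − 8)/10 = -2.4000
Numerator Σ_{t=1}^{9}(x_t−x̄)(x_{t+1}−x̄) = 49.6400
Denominator Σ(x_t−x̄)² = 110.4000
r_1 = 49.6400 / 110.4000 = 0.450

0.450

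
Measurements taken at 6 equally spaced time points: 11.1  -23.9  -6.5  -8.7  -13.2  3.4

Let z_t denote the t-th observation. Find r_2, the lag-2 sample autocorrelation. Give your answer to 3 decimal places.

Mean z̄ = (11.1 − 23.9 − 6.5 − 8.7 − 13.2 + 3.4)/6 = -6.3000
Deviations from mean: 17.4000, -17.6000, -0.2000, -2.4000, -6.9000, 9.7000
Σ(z_t−z̄)(z_{t+2}−z̄) = (-3.4800) + (42.2400) + (1.3800) + (-23.2800) = 16.8600
Denominator Σ(z_t−z̄)² = 760.0200
r_2 = 16.8600 / 760.0200 = 0.022

0.022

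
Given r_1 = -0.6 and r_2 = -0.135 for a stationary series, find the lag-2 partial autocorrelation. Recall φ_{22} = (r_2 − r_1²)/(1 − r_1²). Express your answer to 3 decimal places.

-0.773

φ_{22} = (r_2 − r_1²) / (1 − r_1²)
r_1² = (-0.6)² = 0.36
Numerator = -0.135 − 0.3600 = -0.4950; denominator = 1 − 0.3600 = 0.6400
φ_{22} = -0.4950 / 0.6400 = -0.773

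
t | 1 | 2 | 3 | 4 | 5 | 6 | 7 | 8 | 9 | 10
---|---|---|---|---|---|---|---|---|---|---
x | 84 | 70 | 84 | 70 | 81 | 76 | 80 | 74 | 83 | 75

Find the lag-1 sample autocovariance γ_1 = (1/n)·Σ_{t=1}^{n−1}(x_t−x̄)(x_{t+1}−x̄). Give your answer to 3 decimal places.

-22.289

Mean x̄ = (84 + 70 + 84 + 70 + 81 + 76 + 80 + 74 + 83 + 75)/10 = 77.7000
Σ_{t=1}^{9}(x_t−x̄)(x_{t+1}−x̄) = -222.8900
γ_1 = -222.8900 / 10 = -22.289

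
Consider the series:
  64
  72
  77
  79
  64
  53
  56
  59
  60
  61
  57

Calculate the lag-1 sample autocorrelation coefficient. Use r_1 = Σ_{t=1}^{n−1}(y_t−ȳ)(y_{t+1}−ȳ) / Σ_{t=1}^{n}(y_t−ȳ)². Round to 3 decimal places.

0.648

Mean ȳ = (64 + 72 + 77 + 79 + 64 + 53 + 56 + 59 + 60 + 61 + 57)/11 = 63.8182
Numerator Σ_{t=1}^{10}(y_t−ȳ)(y_{t+1}−ȳ) = 480.8760
Denominator Σ(y_t−ȳ)² = 741.6364
r_1 = 480.8760 / 741.6364 = 0.648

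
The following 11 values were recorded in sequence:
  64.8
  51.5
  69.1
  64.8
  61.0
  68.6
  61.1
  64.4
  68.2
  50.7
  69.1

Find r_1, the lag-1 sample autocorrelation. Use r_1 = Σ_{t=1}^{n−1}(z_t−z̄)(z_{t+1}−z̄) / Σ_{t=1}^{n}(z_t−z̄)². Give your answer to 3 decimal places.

Mean z̄ = (64.8 + 51.5 + 69.1 + 64.8 + 61.0 + 68.6 + 61.1 + 64.4 + 68.2 + 50.7 + 69.1)/11 = 63.0273
Numerator Σ_{t=1}^{10}(z_t−z̄)(z_{t+1}−z̄) = -239.4735
Denominator Σ(z_t−z̄)² = 432.4018
r_1 = -239.4735 / 432.4018 = -0.554

-0.554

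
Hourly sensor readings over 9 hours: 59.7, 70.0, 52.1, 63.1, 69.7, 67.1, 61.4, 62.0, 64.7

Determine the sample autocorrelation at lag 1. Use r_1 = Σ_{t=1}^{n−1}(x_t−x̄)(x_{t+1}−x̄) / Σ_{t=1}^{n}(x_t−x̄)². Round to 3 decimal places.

-0.327

Mean x̄ = (59.7 + 70.0 + 52.1 + 63.1 + 69.7 + 67.1 + 61.4 + 62.0 + 64.7)/9 = 63.3111
Numerator Σ_{t=1}^{8}(x_t−x̄)(x_{t+1}−x̄) = -80.4757
Denominator Σ(x_t−x̄)² = 245.9889
r_1 = -80.4757 / 245.9889 = -0.327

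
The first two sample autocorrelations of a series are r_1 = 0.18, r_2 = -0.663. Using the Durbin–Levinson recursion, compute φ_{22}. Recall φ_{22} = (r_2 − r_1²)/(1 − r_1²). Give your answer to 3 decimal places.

-0.719

φ_{22} = (r_2 − r_1²) / (1 − r_1²)
r_1² = (0.18)² = 0.0324
Numerator = -0.663 − 0.0324 = -0.6954; denominator = 1 − 0.0324 = 0.9676
φ_{22} = -0.6954 / 0.9676 = -0.719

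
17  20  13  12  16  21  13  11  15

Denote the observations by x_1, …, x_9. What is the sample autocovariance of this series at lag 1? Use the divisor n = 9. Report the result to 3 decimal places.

Mean x̄ = (17 + 20 + 13 + 12 + 16 + 21 + 13 + 11 + 15)/9 = 15.3333
Σ_{t=1}^{8}(x_t−x̄)(x_{t+1}−x̄) = 4.5556
γ_1 = 4.5556 / 9 = 0.506

0.506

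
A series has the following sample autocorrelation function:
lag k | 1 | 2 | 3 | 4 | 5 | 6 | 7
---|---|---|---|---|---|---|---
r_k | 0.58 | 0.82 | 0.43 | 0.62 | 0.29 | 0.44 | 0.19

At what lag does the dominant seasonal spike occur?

2

The largest autocorrelation is r_2 = 0.82, with a weaker echo at lag 4 (0.62); the remaining lags stay at or below 0.58.
The dominant spike at lag 2 indicates a seasonal period of 2.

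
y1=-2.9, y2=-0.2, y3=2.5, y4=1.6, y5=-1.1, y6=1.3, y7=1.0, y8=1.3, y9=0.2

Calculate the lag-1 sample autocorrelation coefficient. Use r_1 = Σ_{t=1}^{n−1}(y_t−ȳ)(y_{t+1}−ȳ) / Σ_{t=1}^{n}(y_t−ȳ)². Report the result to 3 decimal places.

Mean ȳ = (-2.9 − 0.2 + 2.5 + 1.6 − 1.1 + 1.3 + 1.0 + 1.3 + 0.2)/9 = 0.4111
Numerator Σ_{t=1}^{8}(y_t−ȳ)(y_{t+1}−ȳ) = 0.9499
Denominator Σ(y_t−ȳ)² = 21.3689
r_1 = 0.9499 / 21.3689 = 0.044

0.044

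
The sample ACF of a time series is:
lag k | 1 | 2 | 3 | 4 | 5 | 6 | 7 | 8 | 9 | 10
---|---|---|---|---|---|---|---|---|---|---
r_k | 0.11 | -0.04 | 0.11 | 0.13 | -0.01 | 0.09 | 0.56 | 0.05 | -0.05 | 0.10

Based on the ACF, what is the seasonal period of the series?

7

The largest autocorrelation is r_7 = 0.56; the remaining lags stay at or below 0.13.
The dominant spike at lag 7 indicates a seasonal period of 7.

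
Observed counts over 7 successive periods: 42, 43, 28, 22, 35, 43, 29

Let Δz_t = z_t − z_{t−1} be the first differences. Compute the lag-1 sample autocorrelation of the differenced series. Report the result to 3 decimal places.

First differences Δz: 1, -15, -6, 13, 8, -14
Mean of differences = -2.1667
Numerator Σ(Δz_t−Δz̄)(Δz_{t+1}−Δz̄) = -15.6944
Denominator Σ(Δz_t−Δz̄)² = 662.8333
r_1(Δz) = -15.6944 / 662.8333 = -0.024

-0.024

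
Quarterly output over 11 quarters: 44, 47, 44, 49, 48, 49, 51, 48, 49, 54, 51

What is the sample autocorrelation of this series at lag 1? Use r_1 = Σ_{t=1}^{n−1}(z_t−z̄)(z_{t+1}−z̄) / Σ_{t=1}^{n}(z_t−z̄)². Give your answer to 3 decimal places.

0.310

Mean z̄ = (44 + 47 + 44 + 49 + 48 + 49 + 51 + 48 + 49 + 54 + 51)/11 = 48.5455
Numerator Σ_{t=1}^{10}(z_t−z̄)(z_{t+1}−z̄) = 26.8843
Denominator Σ(z_t−z̄)² = 86.7273
r_1 = 26.8843 / 86.7273 = 0.310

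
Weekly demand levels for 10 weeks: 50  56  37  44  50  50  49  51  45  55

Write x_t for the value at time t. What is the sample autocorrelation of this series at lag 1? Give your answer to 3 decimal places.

Mean x̄ = (50 + 56 + 37 + 44 + 50 + 50 + 49 + 51 + 45 + 55)/10 = 48.7000
Numerator Σ_{t=1}^{9}(x_t−x̄)(x_{t+1}−x̄) = -56.0900
Denominator Σ(x_t−x̄)² = 276.1000
r_1 = -56.0900 / 276.1000 = -0.203

-0.203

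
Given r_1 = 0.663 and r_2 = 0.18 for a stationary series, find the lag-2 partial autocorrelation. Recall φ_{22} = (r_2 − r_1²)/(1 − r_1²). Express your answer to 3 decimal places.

φ_{22} = (r_2 − r_1²) / (1 − r_1²)
r_1² = (0.663)² = 0.439569
Numerator = 0.18 − 0.4396 = -0.2596; denominator = 1 − 0.4396 = 0.5604
φ_{22} = -0.2596 / 0.5604 = -0.463

-0.463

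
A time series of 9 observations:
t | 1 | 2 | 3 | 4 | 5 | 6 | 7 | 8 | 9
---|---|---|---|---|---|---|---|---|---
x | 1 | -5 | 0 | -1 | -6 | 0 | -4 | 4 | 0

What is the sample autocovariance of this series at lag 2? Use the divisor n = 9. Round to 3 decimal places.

1.396

Mean x̄ = (1 − 5 + 0 − 1 − 6 + 0 − 4 + 4 + 0)/9 = -1.2222
Σ_{t=1}^{7}(x_t−x̄)(x_{t+2}−x̄) = 12.5679
γ_2 = 12.5679 / 9 = 1.396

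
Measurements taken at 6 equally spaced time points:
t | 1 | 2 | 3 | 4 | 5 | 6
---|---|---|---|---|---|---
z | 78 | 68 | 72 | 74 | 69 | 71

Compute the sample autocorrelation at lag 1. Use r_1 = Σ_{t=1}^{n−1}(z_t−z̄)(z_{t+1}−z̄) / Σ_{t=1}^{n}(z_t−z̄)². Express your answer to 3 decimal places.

-0.409

Mean z̄ = (78 + 68 + 72 + 74 + 69 + 71)/6 = 72.0000
Deviations from mean: 6.0000, -4.0000, 0.0000, 2.0000, -3.0000, -1.0000
Numerator Σ_{t=1}^{5}(z_t−z̄)(z_{t+1}−z̄) = -27.0000
Denominator Σ(z_t−z̄)² = 66.0000
r_1 = -27.0000 / 66.0000 = -0.409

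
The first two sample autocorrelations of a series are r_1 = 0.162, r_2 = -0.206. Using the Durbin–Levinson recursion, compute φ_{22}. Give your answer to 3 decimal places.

φ_{22} = (r_2 − r_1²) / (1 − r_1²)
r_1² = (0.162)² = 0.026244
Numerator = -0.206 − 0.0262 = -0.2322; denominator = 1 − 0.0262 = 0.9738
φ_{22} = -0.2322 / 0.9738 = -0.239

-0.239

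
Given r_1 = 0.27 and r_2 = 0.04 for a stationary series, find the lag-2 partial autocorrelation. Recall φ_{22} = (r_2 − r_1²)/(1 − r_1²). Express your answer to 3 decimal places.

φ_{22} = (r_2 − r_1²) / (1 − r_1²)
r_1² = (0.27)² = 0.0729
Numerator = 0.04 − 0.0729 = -0.0329; denominator = 1 − 0.0729 = 0.9271
φ_{22} = -0.0329 / 0.9271 = -0.035

-0.035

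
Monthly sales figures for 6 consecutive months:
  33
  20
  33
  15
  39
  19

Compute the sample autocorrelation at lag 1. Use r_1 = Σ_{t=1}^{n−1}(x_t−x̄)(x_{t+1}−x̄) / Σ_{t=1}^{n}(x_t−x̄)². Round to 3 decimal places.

Mean x̄ = (33 + 20 + 33 + 15 + 39 + 19)/6 = 26.5000
Deviations from mean: 6.5000, -6.5000, 6.5000, -11.5000, 12.5000, -7.5000
Numerator Σ_{t=1}^{5}(x_t−x̄)(x_{t+1}−x̄) = -396.7500
Denominator Σ(x_t−x̄)² = 471.5000
r_1 = -396.7500 / 471.5000 = -0.841

-0.841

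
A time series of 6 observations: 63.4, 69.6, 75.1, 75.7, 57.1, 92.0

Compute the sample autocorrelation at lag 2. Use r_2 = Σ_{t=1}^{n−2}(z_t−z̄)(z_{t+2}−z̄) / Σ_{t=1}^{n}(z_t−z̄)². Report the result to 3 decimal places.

-0.012

Mean z̄ = (63.4 + 69.6 + 75.1 + 75.7 + 57.1 + 92.0)/6 = 72.1500
Numerator Σ_{t=1}^{4}(z_t−z̄)(z_{t+2}−z̄) = -8.7950
Denominator Σ(z_t−z̄)² = 724.8950
r_2 = -8.7950 / 724.8950 = -0.012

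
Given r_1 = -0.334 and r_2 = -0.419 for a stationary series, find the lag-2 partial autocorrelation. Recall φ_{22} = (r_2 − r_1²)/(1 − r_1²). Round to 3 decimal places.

φ_{22} = (r_2 − r_1²) / (1 − r_1²)
r_1² = (-0.334)² = 0.111556
Numerator = -0.419 − 0.1116 = -0.5306; denominator = 1 − 0.1116 = 0.8884
φ_{22} = -0.5306 / 0.8884 = -0.597

-0.597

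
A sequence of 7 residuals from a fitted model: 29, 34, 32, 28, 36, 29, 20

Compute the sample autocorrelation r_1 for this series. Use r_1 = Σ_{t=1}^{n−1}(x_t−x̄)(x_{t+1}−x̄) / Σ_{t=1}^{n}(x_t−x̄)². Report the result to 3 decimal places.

Mean x̄ = (29 + 34 + 32 + 28 + 36 + 29 + 20)/7 = 29.7143
Deviations from mean: -0.7143, 4.2857, 2.2857, -1.7143, 6.2857, -0.7143, -9.7143
Σ(x_t−x̄)(x_{t+1}−x̄) = (-3.0612) + (9.7959) + (-3.9184) + (-10.7755) + (-4.4898) + (6.9388) = -5.5102
Denominator Σ(x_t−x̄)² = 161.4286
r_1 = -5.5102 / 161.4286 = -0.034

-0.034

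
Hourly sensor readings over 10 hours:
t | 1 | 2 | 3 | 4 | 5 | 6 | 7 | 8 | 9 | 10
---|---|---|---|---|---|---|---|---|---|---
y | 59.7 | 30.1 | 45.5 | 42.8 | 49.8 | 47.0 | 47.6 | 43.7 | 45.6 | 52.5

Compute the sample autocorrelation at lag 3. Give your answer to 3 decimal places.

Mean ȳ = (59.7 + 30.1 + 45.5 + 42.8 + 49.8 + 47.0 + 47.6 + 43.7 + 45.6 + 52.5)/10 = 46.4300
Σ(y_t−ȳ)(y_{t+3}−ȳ) = (-48.1701) + (-55.0321) + (-0.5301) + (-4.2471) + (-9.2001) + (-0.4731) + (7.1019) = -110.5507
Denominator Σ(y_t−ȳ)² = 514.8410
r_3 = -110.5507 / 514.8410 = -0.215

-0.215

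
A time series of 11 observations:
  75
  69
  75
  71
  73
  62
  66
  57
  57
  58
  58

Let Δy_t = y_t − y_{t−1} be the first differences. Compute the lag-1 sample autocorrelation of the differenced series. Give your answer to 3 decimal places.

First differences Δy: -6, 6, -4, 2, -11, 4, -9, 0, 1, 0
Mean of differences = -1.7000
Numerator Σ(Δy_t−Δȳ)(Δy_{t+1}−Δȳ) = -191.5900
Denominator Σ(Δy_t−Δȳ)² = 282.1000
r_1(Δy) = -191.5900 / 282.1000 = -0.679

-0.679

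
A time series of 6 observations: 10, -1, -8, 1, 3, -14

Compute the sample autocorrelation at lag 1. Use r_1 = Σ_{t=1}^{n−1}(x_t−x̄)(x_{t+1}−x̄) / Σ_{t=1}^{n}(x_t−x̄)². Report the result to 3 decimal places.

Mean x̄ = (10 − 1 − 8 + 1 + 3 − 14)/6 = -1.5000
Deviations from mean: 11.5000, 0.5000, -6.5000, 2.5000, 4.5000, -12.5000
Σ(x_t−x̄)(x_{t+1}−x̄) = (5.7500) + (-3.2500) + (-16.2500) + (11.2500) + (-56.2500) = -58.7500
Denominator Σ(x_t−x̄)² = 357.5000
r_1 = -58.7500 / 357.5000 = -0.164

-0.164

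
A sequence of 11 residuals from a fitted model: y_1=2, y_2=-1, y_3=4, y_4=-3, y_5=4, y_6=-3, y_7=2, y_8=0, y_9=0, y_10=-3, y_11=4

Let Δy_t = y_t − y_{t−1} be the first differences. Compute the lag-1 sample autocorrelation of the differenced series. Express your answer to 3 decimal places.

-0.798

First differences Δy: -3, 5, -7, 7, -7, 5, -2, 0, -3, 7
Mean of differences = 0.2000
Numerator Σ(Δy_t−Δȳ)(Δy_{t+1}−Δȳ) = -213.6400
Denominator Σ(Δy_t−Δȳ)² = 267.6000
r_1(Δy) = -213.6400 / 267.6000 = -0.798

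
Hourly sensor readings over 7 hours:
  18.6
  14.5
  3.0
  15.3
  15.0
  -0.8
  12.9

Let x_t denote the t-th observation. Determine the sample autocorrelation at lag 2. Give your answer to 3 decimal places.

Mean x̄ = (18.6 + 14.5 + 3.0 + 15.3 + 15.0 − 0.8 + 12.9)/7 = 11.2143
Σ(x_t−x̄)(x_{t+2}−x̄) = (-60.6684) + (13.4245) + (-31.0969) + (-49.0869) + (6.3816) = -121.0461
Denominator Σ(x_t−x̄)² = 311.0286
r_2 = -121.0461 / 311.0286 = -0.389

-0.389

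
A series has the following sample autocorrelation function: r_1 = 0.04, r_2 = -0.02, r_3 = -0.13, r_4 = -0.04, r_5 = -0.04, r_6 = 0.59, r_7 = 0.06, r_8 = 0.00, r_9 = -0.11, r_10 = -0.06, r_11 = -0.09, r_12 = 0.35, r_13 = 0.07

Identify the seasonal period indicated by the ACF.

6

The largest autocorrelation is r_6 = 0.59, with a weaker echo at lag 12 (0.35); the remaining lags stay at or below 0.07.
The dominant spike at lag 6 indicates a seasonal period of 6.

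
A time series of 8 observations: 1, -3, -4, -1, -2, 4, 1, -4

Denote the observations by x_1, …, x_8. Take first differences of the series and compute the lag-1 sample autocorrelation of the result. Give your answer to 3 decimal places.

-0.093

First differences Δx: -4, -1, 3, -1, 6, -3, -5
Mean of differences = -0.7143
Numerator Σ(Δx_t−Δx̄)(Δx_{t+1}−Δx̄) = -8.6531
Denominator Σ(Δx_t−Δx̄)² = 93.4286
r_1(Δx) = -8.6531 / 93.4286 = -0.093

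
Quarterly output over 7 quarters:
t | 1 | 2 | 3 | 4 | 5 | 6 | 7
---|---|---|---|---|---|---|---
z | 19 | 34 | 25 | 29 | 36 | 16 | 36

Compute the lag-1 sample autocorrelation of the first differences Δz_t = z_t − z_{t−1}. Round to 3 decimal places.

-0.570

First differences Δz: 15, -9, 4, 7, -20, 20
Mean of differences = 2.8333
Numerator Σ(Δz_t−Δz̄)(Δz_{t+1}−Δz̄) = -640.0278
Denominator Σ(Δz_t−Δz̄)² = 1122.8333
r_1(Δz) = -640.0278 / 1122.8333 = -0.570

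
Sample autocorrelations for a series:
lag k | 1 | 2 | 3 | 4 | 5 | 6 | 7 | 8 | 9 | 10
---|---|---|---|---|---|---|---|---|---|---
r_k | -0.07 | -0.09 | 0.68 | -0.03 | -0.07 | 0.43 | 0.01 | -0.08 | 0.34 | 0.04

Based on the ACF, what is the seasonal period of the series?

The largest autocorrelation is r_3 = 0.68, with weaker echoes at lags 6 (0.43) and 9 (0.34); the remaining lags stay at or below 0.04.
The dominant spike at lag 3 indicates a seasonal period of 3.

3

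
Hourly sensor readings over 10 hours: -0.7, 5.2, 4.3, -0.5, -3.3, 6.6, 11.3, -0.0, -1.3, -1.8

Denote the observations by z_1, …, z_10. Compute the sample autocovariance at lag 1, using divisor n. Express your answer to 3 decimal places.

Mean z̄ = (-0.7 + 5.2 + 4.3 − 0.5 − 3.3 + 6.6 + 11.3 − 0.0 − 1.3 − 1.8)/10 = 1.9800
Σ_{t=1}^{9}(z_t−z̄)(z_{t+1}−z̄) = 25.2856
γ_1 = 25.2856 / 10 = 2.529

2.529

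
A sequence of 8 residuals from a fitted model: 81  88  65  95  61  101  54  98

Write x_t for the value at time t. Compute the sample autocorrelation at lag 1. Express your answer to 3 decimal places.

Mean x̄ = (81 + 88 + 65 + 95 + 61 + 101 + 54 + 98)/8 = 80.3750
Deviations from mean: 0.6250, 7.6250, -15.3750, 14.6250, -19.3750, 20.6250, -26.3750, 17.6250
Numerator Σ_{t=1}^{7}(x_t−x̄)(x_{t+1}−x̄) = -2029.1406
Denominator Σ(x_t−x̄)² = 2315.8750
r_1 = -2029.1406 / 2315.8750 = -0.876

-0.876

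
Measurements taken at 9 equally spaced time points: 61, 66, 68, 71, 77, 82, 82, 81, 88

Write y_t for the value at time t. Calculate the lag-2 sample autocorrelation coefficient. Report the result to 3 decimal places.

Mean ȳ = (61 + 66 + 68 + 71 + 77 + 82 + 82 + 81 + 88)/9 = 75.1111
Σ(y_t−ȳ)(y_{t+2}−ȳ) = (100.3457) + (37.4568) + (-13.4321) + (-28.3210) + (13.0123) + (40.5679) + (88.7901) = 238.4198
Denominator Σ(y_t−ȳ)² = 648.8889
r_2 = 238.4198 / 648.8889 = 0.367

0.367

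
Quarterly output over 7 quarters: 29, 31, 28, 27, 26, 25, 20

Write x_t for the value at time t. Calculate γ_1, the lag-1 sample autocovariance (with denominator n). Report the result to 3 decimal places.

Mean x̄ = (29 + 31 + 28 + 27 + 26 + 25 + 20)/7 = 26.5714
Deviations: 2.4286, 4.4286, 1.4286, 0.4286, -0.5714, -1.5714, -6.5714
Σ_{t=1}^{6}(x_t−x̄)(x_{t+1}−x̄) = 28.6735
γ_1 = 28.6735 / 7 = 4.096

4.096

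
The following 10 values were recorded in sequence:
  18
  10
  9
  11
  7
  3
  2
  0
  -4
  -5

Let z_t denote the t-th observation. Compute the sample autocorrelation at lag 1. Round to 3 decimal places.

Mean z̄ = (18 + 10 + 9 + 11 + 7 + 3 + 2 + 0 − 4 − 5)/10 = 5.1000
Numerator Σ_{t=1}^{9}(z_t−z̄)(z_{t+1}−z̄) = 273.1900
Denominator Σ(z_t−z̄)² = 468.9000
r_1 = 273.1900 / 468.9000 = 0.583

0.583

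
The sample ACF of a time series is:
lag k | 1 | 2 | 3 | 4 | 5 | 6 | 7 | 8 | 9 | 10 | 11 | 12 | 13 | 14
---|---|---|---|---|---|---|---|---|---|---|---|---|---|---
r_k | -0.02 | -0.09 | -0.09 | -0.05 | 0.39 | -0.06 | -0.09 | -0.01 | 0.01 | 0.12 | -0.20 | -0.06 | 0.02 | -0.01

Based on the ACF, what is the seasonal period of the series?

The largest autocorrelation is r_5 = 0.39; the remaining lags stay at or below 0.12.
The dominant spike at lag 5 indicates a seasonal period of 5.

5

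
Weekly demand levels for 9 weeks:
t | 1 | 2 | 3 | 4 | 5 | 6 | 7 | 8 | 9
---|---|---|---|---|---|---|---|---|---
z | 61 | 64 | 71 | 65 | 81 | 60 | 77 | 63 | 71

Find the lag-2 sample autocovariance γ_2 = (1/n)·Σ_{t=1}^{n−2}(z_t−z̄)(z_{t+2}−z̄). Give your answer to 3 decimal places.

26.269

Mean z̄ = (61 + 64 + 71 + 65 + 81 + 60 + 77 + 63 + 71)/9 = 68.1111
Σ_{t=1}^{7}(z_t−z̄)(z_{t+2}−z̄) = 236.4198
γ_2 = 236.4198 / 9 = 26.269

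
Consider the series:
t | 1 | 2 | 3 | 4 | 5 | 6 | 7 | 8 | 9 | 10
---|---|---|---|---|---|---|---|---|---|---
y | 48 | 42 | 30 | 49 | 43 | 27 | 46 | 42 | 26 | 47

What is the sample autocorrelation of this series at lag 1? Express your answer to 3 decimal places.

Mean ȳ = (48 + 42 + 30 + 49 + 43 + 27 + 46 + 42 + 26 + 47)/10 = 40.0000
Numerator Σ_{t=1}^{9}(y_t−ȳ)(y_{t+1}−ȳ) = -298.0000
Denominator Σ(y_t−ȳ)² = 712.0000
r_1 = -298.0000 / 712.0000 = -0.419

-0.419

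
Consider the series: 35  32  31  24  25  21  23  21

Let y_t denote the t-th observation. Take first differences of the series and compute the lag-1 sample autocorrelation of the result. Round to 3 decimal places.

First differences Δy: -3, -1, -7, 1, -4, 2, -2
Mean of differences = -2.0000
Numerator Σ(Δy_t−Δȳ)(Δy_{t+1}−Δȳ) = -35.0000
Denominator Σ(Δy_t−Δȳ)² = 56.0000
r_1(Δy) = -35.0000 / 56.0000 = -0.625

-0.625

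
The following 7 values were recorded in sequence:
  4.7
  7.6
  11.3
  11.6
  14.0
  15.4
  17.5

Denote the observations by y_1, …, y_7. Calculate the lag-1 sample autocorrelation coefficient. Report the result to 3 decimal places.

0.507

Mean ȳ = (4.7 + 7.6 + 11.3 + 11.6 + 14.0 + 15.4 + 17.5)/7 = 11.7286
Deviations from mean: -7.0286, -4.1286, -0.4286, -0.1286, 2.2714, 3.6714, 5.7714
Σ(y_t−ȳ)(y_{t+1}−ȳ) = (29.0180) + (1.7694) + (0.0551) + (-0.2920) + (8.3394) + (21.1894) = 60.0792
Denominator Σ(y_t−ȳ)² = 118.5943
r_1 = 60.0792 / 118.5943 = 0.507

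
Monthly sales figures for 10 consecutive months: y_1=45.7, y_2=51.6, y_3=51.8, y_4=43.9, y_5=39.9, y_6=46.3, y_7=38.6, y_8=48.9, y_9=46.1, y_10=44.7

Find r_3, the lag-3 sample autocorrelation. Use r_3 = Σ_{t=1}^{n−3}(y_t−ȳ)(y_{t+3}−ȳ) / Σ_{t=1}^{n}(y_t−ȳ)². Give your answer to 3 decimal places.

-0.165

Mean ȳ = (45.7 + 51.6 + 51.8 + 43.9 + 39.9 + 46.3 + 38.6 + 48.9 + 46.1 + 44.7)/10 = 45.7500
Σ(y_t−ȳ)(y_{t+3}−ȳ) = (0.0925) + (-34.2225) + (3.3275) + (13.2275) + (-18.4275) + (0.1925) + (7.5075) = -28.3025
Denominator Σ(y_t−ȳ)² = 171.0450
r_3 = -28.3025 / 171.0450 = -0.165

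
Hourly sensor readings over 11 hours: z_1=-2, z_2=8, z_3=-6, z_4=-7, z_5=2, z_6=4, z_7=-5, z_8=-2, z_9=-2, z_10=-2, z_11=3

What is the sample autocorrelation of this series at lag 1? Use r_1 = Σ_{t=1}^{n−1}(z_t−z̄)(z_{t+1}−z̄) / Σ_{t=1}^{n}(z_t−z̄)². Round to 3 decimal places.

-0.212

Mean z̄ = (-2 + 8 − 6 − 7 + 2 + 4 − 5 − 2 − 2 − 2 + 3)/11 = -0.8182
Numerator Σ_{t=1}^{10}(z_t−z̄)(z_{t+1}−z̄) = -44.8512
Denominator Σ(z_t−z̄)² = 211.6364
r_1 = -44.8512 / 211.6364 = -0.212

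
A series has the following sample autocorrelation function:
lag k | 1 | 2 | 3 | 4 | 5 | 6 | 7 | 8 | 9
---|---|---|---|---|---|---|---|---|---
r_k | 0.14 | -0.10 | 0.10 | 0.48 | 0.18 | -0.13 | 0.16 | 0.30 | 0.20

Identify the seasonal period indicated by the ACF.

4

The largest autocorrelation is r_4 = 0.48, with a weaker echo at lag 8 (0.30); the remaining lags stay at or below 0.20.
The dominant spike at lag 4 indicates a seasonal period of 4.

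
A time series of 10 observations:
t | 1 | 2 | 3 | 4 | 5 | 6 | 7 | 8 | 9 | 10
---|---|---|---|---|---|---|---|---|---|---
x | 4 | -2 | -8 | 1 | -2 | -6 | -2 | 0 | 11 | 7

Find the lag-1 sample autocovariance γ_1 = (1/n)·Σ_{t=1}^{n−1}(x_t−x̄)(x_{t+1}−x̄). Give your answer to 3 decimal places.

Mean x̄ = (4 − 2 − 8 + 1 − 2 − 6 − 2 + 0 + 11 + 7)/10 = 0.3000
Σ_{t=1}^{9}(x_t−x̄)(x_{t+1}−x̄) = 101.3100
γ_1 = 101.3100 / 10 = 10.131

10.131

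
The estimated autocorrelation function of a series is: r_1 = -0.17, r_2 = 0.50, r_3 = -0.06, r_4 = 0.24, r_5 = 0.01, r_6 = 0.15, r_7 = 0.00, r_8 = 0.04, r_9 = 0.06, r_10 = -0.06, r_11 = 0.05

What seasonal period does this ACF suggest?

The largest autocorrelation is r_2 = 0.50, with weaker echoes at lags 4 (0.24) and 6 (0.15); the remaining lags stay at or below 0.06.
The dominant spike at lag 2 indicates a seasonal period of 2.

2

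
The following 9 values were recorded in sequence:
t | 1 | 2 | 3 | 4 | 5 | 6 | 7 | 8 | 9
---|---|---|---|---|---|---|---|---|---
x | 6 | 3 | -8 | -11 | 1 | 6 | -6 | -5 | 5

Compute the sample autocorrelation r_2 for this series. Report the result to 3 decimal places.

Mean x̄ = (6 + 3 − 8 − 11 + 1 + 6 − 6 − 5 + 5)/9 = -1.0000
Σ(x_t−x̄)(x_{t+2}−x̄) = (-49.0000) + (-40.0000) + (-14.0000) + (-70.0000) + (-10.0000) + (-28.0000) + (-30.0000) = -241.0000
Denominator Σ(x_t−x̄)² = 344.0000
r_2 = -241.0000 / 344.0000 = -0.701

-0.701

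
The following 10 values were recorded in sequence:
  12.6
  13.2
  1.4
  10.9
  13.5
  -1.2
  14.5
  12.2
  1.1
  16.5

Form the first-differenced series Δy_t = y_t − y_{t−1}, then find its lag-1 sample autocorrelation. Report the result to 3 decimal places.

First differences Δy: 0.6, -11.8, 9.5, 2.6, -14.7, 15.7, -2.3, -11.1, 15.4
Mean of differences = 0.4333
Numerator Σ(Δy_t−Δȳ)(Δy_{t+1}−Δȳ) = -539.9544
Denominator Σ(Δy_t−Δȳ)² = 1063.1600
r_1(Δy) = -539.9544 / 1063.1600 = -0.508

-0.508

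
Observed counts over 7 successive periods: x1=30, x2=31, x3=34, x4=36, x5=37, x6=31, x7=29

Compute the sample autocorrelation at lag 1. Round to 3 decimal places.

Mean x̄ = (30 + 31 + 34 + 36 + 37 + 31 + 29)/7 = 32.5714
Deviations from mean: -2.5714, -1.5714, 1.4286, 3.4286, 4.4286, -1.5714, -3.5714
Σ(x_t−x̄)(x_{t+1}−x̄) = (4.0408) + (-2.2449) + (4.8980) + (15.1837) + (-6.9592) + (5.6122) = 20.5306
Denominator Σ(x_t−x̄)² = 57.7143
r_1 = 20.5306 / 57.7143 = 0.356

0.356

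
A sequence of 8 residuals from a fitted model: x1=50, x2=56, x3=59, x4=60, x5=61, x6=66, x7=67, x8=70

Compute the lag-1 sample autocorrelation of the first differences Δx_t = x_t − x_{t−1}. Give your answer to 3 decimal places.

First differences Δx: 6, 3, 1, 1, 5, 1, 3
Mean of differences = 2.8571
Numerator Σ(Δx_t−Δx̄)(Δx_{t+1}−Δx̄) = -4.5918
Denominator Σ(Δx_t−Δx̄)² = 24.8571
r_1(Δx) = -4.5918 / 24.8571 = -0.185

-0.185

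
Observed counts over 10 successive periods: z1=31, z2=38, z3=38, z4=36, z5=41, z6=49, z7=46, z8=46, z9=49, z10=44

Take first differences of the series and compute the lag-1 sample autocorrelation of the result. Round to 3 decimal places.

-0.162

First differences Δz: 7, 0, -2, 5, 8, -3, 0, 3, -5
Mean of differences = 1.4444
Numerator Σ(Δz_t−Δz̄)(Δz_{t+1}−Δz̄) = -26.9753
Denominator Σ(Δz_t−Δz̄)² = 166.2222
r_1(Δz) = -26.9753 / 166.2222 = -0.162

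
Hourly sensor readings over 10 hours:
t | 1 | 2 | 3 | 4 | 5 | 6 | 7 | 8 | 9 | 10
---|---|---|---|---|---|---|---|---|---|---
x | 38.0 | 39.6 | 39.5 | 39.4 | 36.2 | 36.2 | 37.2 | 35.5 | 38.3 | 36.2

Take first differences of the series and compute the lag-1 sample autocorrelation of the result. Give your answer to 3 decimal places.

-0.436

First differences Δx: 1.6, -0.1, -0.1, -3.2, 0.0, 1.0, -1.7, 2.8, -2.1
Mean of differences = -0.2000
Numerator Σ(Δx_t−Δx̄)(Δx_{t+1}−Δx̄) = -12.4700
Denominator Σ(Δx_t−Δx̄)² = 28.6000
r_1(Δx) = -12.4700 / 28.6000 = -0.436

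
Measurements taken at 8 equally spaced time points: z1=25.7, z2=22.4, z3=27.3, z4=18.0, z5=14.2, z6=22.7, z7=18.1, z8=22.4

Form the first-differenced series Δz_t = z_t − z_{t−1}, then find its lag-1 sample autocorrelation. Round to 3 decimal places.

-0.487

First differences Δz: -3.3, 4.9, -9.3, -3.8, 8.5, -4.6, 4.3
Mean of differences = -0.4714
Numerator Σ(Δz_t−Δz̄)(Δz_{t+1}−Δz̄) = -119.8294
Denominator Σ(Δz_t−Δz̄)² = 246.1743
r_1(Δz) = -119.8294 / 246.1743 = -0.487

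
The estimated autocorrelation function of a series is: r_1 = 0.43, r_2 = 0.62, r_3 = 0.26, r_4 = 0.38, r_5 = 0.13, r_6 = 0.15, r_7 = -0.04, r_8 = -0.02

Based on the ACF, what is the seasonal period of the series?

2

The largest autocorrelation is r_2 = 0.62; the remaining lags stay at or below 0.43.
The dominant spike at lag 2 indicates a seasonal period of 2.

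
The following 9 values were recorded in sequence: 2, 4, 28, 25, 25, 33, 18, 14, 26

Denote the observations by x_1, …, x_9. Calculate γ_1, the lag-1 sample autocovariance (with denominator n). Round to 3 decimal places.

27.064

Mean x̄ = (2 + 4 + 28 + 25 + 25 + 33 + 18 + 14 + 26)/9 = 19.4444
Σ_{t=1}^{8}(x_t−x̄)(x_{t+1}−x̄) = 243.5802
γ_1 = 243.5802 / 9 = 27.064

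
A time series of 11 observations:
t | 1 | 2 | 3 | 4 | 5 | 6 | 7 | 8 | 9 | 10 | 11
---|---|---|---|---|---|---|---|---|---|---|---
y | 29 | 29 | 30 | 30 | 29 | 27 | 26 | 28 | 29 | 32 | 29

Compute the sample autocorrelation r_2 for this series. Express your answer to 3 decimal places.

Mean ȳ = (29 + 29 + 30 + 30 + 29 + 27 + 26 + 28 + 29 + 32 + 29)/11 = 28.9091
Numerator Σ_{t=1}^{9}(y_t−ȳ)(y_{t+2}−ȳ) = -3.3802
Denominator Σ(y_t−ȳ)² = 24.9091
r_2 = -3.3802 / 24.9091 = -0.136

-0.136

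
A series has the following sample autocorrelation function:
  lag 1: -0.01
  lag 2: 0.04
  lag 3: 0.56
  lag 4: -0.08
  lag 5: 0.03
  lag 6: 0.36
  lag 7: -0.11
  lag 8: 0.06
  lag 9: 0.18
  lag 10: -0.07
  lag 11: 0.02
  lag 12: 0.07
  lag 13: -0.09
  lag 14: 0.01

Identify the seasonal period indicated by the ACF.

The largest autocorrelation is r_3 = 0.56, with weaker echoes at lags 6 (0.36) and 9 (0.18); the remaining lags stay at or below 0.07.
The dominant spike at lag 3 indicates a seasonal period of 3.

3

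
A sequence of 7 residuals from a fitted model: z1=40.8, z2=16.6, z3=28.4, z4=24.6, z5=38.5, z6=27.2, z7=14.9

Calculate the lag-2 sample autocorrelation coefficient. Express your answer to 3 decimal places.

-0.141

Mean z̄ = (40.8 + 16.6 + 28.4 + 24.6 + 38.5 + 27.2 + 14.9)/7 = 27.2857
Numerator Σ_{t=1}^{5}(z_t−z̄)(z_{t+2}−z̄) = -82.4133
Denominator Σ(z_t−z̄)² = 584.4486
r_2 = -82.4133 / 584.4486 = -0.141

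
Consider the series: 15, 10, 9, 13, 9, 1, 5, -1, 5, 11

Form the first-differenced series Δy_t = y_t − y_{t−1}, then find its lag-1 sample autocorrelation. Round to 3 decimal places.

-0.170

First differences Δy: -5, -1, 4, -4, -8, 4, -6, 6, 6
Mean of differences = -0.4444
Numerator Σ(Δy_t−Δȳ)(Δy_{t+1}−Δȳ) = -41.4198
Denominator Σ(Δy_t−Δȳ)² = 244.2222
r_1(Δy) = -41.4198 / 244.2222 = -0.170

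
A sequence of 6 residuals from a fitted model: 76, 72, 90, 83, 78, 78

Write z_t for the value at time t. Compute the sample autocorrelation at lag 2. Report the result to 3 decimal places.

Mean z̄ = (76 + 72 + 90 + 83 + 78 + 78)/6 = 79.5000
Σ(z_t−z̄)(z_{t+2}−z̄) = (-36.7500) + (-26.2500) + (-15.7500) + (-5.2500) = -84.0000
Denominator Σ(z_t−z̄)² = 195.5000
r_2 = -84.0000 / 195.5000 = -0.430

-0.430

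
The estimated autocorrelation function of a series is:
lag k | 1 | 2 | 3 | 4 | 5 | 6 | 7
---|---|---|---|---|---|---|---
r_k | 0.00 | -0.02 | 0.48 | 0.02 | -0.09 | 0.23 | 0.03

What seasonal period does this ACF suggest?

The largest autocorrelation is r_3 = 0.48, with a weaker echo at lag 6 (0.23); the remaining lags stay at or below 0.03.
The dominant spike at lag 3 indicates a seasonal period of 3.

3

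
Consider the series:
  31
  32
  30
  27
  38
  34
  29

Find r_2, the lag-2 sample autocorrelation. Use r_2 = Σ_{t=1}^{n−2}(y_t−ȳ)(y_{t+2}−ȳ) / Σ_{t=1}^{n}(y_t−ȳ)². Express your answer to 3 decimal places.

-0.499

Mean ȳ = (31 + 32 + 30 + 27 + 38 + 34 + 29)/7 = 31.5714
Deviations from mean: -0.5714, 0.4286, -1.5714, -4.5714, 6.4286, 2.4286, -2.5714
Σ(y_t−ȳ)(y_{t+2}−ȳ) = (0.8980) + (-1.9592) + (-10.1020) + (-11.1020) + (-16.5306) = -38.7959
Denominator Σ(y_t−ȳ)² = 77.7143
r_2 = -38.7959 / 77.7143 = -0.499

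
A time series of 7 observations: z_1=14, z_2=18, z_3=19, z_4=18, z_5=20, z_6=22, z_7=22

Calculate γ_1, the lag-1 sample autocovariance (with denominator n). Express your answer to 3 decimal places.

2.286

Mean z̄ = (14 + 18 + 19 + 18 + 20 + 22 + 22)/7 = 19.0000
Σ_{t=1}^{6}(z_t−z̄)(z_{t+1}−z̄) = 16.0000
γ_1 = 16.0000 / 7 = 2.286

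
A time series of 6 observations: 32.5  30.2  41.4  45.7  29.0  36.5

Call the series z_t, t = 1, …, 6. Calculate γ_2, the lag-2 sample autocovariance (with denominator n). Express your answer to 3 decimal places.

Mean z̄ = (32.5 + 30.2 + 41.4 + 45.7 + 29.0 + 36.5)/6 = 35.8833
Deviations: -3.3833, -5.6833, 5.5167, 9.8167, -6.8833, 0.6167
Σ_{t=1}^{4}(z_t−z̄)(z_{t+2}−z̄) = -106.3756
γ_2 = -106.3756 / 6 = -17.729

-17.729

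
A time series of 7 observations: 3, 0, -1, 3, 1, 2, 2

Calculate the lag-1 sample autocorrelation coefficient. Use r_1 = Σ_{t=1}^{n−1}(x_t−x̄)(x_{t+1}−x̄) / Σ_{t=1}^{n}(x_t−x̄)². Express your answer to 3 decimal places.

-0.232

Mean x̄ = (3 + 0 − 1 + 3 + 1 + 2 + 2)/7 = 1.4286
Deviations from mean: 1.5714, -1.4286, -2.4286, 1.5714, -0.4286, 0.5714, 0.5714
Numerator Σ_{t=1}^{6}(x_t−x̄)(x_{t+1}−x̄) = -3.1837
Denominator Σ(x_t−x̄)² = 13.7143
r_1 = -3.1837 / 13.7143 = -0.232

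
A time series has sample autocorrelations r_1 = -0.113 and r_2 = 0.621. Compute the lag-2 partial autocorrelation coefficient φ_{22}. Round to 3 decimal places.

0.616

φ_{22} = (r_2 − r_1²) / (1 − r_1²)
r_1² = (-0.113)² = 0.012769
Numerator = 0.621 − 0.0128 = 0.6082; denominator = 1 − 0.0128 = 0.9872
φ_{22} = 0.6082 / 0.9872 = 0.616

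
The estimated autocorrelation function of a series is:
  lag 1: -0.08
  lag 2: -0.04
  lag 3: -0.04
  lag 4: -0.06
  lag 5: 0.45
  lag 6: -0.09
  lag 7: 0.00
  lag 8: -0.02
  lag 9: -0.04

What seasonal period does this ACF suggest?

The largest autocorrelation is r_5 = 0.45; the remaining lags stay at or below 0.00.
The dominant spike at lag 5 indicates a seasonal period of 5.

5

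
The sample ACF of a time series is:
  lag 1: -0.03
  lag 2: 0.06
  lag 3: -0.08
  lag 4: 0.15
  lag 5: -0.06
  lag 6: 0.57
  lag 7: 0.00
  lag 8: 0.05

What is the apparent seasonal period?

The largest autocorrelation is r_6 = 0.57; the remaining lags stay at or below 0.15.
The dominant spike at lag 6 indicates a seasonal period of 6.

6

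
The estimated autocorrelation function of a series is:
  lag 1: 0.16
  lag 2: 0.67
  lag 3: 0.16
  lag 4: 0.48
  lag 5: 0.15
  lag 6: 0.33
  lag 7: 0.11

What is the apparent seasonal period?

The largest autocorrelation is r_2 = 0.67, with weaker echoes at lags 4 (0.48) and 6 (0.33); the remaining lags stay at or below 0.16.
The dominant spike at lag 2 indicates a seasonal period of 2.

2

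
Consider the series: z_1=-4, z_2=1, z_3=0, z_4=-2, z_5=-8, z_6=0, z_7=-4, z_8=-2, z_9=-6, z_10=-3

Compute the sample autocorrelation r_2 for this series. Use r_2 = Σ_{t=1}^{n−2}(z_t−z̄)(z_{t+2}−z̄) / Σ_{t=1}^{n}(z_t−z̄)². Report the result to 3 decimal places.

-0.007

Mean z̄ = (-4 + 1 + 0 − 2 − 8 + 0 − 4 − 2 − 6 − 3)/10 = -2.8000
Numerator Σ_{t=1}^{8}(z_t−z̄)(z_{t+2}−z̄) = -0.4800
Denominator Σ(z_t−z̄)² = 71.6000
r_2 = -0.4800 / 71.6000 = -0.007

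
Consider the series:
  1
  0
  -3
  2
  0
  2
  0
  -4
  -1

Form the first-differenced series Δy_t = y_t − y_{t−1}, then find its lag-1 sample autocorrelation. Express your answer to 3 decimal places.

First differences Δy: -1, -3, 5, -2, 2, -2, -4, 3
Mean of differences = -0.2500
Numerator Σ(Δy_t−Δȳ)(Δy_{t+1}−Δȳ) = -35.0625
Denominator Σ(Δy_t−Δȳ)² = 71.5000
r_1(Δy) = -35.0625 / 71.5000 = -0.490

-0.490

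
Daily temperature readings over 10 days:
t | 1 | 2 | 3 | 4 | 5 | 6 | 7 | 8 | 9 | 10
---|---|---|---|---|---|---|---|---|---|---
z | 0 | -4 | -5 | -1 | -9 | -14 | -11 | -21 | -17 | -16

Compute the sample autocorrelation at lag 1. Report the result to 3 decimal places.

0.589

Mean z̄ = (0 − 4 − 5 − 1 − 9 − 14 − 11 − 21 − 17 − 16)/10 = -9.8000
Numerator Σ_{t=1}^{9}(z_t−z̄)(z_{t+1}−z̄) = 274.3600
Denominator Σ(z_t−z̄)² = 465.6000
r_1 = 274.3600 / 465.6000 = 0.589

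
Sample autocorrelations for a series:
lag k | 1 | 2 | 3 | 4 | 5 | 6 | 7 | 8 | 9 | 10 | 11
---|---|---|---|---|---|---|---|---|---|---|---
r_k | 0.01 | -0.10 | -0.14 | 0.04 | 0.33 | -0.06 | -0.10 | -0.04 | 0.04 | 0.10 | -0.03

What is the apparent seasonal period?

5

The largest autocorrelation is r_5 = 0.33; the remaining lags stay at or below 0.10.
The dominant spike at lag 5 indicates a seasonal period of 5.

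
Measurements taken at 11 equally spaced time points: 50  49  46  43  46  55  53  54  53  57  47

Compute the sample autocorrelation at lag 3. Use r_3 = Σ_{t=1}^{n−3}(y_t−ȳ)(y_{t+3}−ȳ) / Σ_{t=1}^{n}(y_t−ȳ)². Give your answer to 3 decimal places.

Mean ȳ = (50 + 49 + 46 + 43 + 46 + 55 + 53 + 54 + 53 + 57 + 47)/11 = 50.2727
Numerator Σ_{t=1}^{8}(y_t−ȳ)(y_{t+3}−ȳ) = -29.4959
Denominator Σ(y_t−ȳ)² = 198.1818
r_3 = -29.4959 / 198.1818 = -0.149

-0.149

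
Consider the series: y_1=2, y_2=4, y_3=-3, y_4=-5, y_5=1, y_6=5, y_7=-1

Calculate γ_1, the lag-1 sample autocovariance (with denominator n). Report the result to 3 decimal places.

Mean ȳ = (2 + 4 − 3 − 5 + 1 + 5 − 1)/7 = 0.4286
Deviations: 1.5714, 3.5714, -3.4286, -5.4286, 0.5714, 4.5714, -1.4286
Σ_{t=1}^{6}(y_t−ȳ)(y_{t+1}−ȳ) = 4.9592
γ_1 = 4.9592 / 7 = 0.708

0.708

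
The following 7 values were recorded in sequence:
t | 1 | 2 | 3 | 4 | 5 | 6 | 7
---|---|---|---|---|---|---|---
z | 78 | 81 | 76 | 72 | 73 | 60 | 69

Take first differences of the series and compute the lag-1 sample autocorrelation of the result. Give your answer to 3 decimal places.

-0.566

First differences Δz: 3, -5, -4, 1, -13, 9
Mean of differences = -1.5000
Numerator Σ(Δz_t−Δz̄)(Δz_{t+1}−Δz̄) = -162.7500
Denominator Σ(Δz_t−Δz̄)² = 287.5000
r_1(Δz) = -162.7500 / 287.5000 = -0.566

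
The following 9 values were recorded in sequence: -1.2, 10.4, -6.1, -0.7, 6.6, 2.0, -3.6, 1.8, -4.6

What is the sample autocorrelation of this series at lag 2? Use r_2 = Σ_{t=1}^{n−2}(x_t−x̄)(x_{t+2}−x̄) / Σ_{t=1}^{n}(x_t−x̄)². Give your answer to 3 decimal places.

-0.195

Mean x̄ = (-1.2 + 10.4 − 6.1 − 0.7 + 6.6 + 2.0 − 3.6 + 1.8 − 4.6)/9 = 0.5111
Numerator Σ_{t=1}^{7}(x_t−x̄)(x_{t+2}−x̄) = -44.8225
Denominator Σ(x_t−x̄)² = 229.8689
r_2 = -44.8225 / 229.8689 = -0.195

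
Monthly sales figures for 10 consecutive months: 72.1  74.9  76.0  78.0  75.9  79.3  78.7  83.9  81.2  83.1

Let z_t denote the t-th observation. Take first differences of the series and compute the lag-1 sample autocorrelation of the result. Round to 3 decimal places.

-0.735

First differences Δz: 2.8, 1.1, 2.0, -2.1, 3.4, -0.6, 5.2, -2.7, 1.9
Mean of differences = 1.2222
Numerator Σ(Δz_t−Δz̄)(Δz_{t+1}−Δz̄) = -39.5838
Denominator Σ(Δz_t−Δz̄)² = 53.8756
r_1(Δz) = -39.5838 / 53.8756 = -0.735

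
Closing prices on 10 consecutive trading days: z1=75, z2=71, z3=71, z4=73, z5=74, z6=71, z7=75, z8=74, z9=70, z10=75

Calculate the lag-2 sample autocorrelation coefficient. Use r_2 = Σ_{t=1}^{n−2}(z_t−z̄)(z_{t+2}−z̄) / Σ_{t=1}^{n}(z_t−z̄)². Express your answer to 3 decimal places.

Mean z̄ = (75 + 71 + 71 + 73 + 74 + 71 + 75 + 74 + 70 + 75)/10 = 72.9000
Numerator Σ_{t=1}^{8}(z_t−z̄)(z_{t+2}−z̄) = -10.0200
Denominator Σ(z_t−z̄)² = 34.9000
r_2 = -10.0200 / 34.9000 = -0.287

-0.287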